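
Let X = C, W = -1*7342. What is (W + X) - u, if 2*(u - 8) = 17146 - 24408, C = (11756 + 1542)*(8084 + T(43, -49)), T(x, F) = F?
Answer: 106845711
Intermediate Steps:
W = -7342
C = 106849430 (C = (11756 + 1542)*(8084 - 49) = 13298*8035 = 106849430)
u = -3623 (u = 8 + (17146 - 24408)/2 = 8 + (1/2)*(-7262) = 8 - 3631 = -3623)
X = 106849430
(W + X) - u = (-7342 + 106849430) - 1*(-3623) = 106842088 + 3623 = 106845711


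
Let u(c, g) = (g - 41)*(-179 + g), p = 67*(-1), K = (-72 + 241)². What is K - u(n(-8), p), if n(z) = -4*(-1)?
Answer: 1993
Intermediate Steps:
K = 28561 (K = 169² = 28561)
p = -67
n(z) = 4
u(c, g) = (-179 + g)*(-41 + g) (u(c, g) = (-41 + g)*(-179 + g) = (-179 + g)*(-41 + g))
K - u(n(-8), p) = 28561 - (7339 + (-67)² - 220*(-67)) = 28561 - (7339 + 4489 + 14740) = 28561 - 1*26568 = 28561 - 26568 = 1993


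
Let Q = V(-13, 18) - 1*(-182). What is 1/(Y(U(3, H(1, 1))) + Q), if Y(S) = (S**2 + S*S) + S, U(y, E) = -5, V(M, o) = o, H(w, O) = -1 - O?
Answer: 1/245 ≈ 0.0040816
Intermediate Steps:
Q = 200 (Q = 18 - 1*(-182) = 18 + 182 = 200)
Y(S) = S + 2*S**2 (Y(S) = (S**2 + S**2) + S = 2*S**2 + S = S + 2*S**2)
1/(Y(U(3, H(1, 1))) + Q) = 1/(-5*(1 + 2*(-5)) + 200) = 1/(-5*(1 - 10) + 200) = 1/(-5*(-9) + 200) = 1/(45 + 200) = 1/245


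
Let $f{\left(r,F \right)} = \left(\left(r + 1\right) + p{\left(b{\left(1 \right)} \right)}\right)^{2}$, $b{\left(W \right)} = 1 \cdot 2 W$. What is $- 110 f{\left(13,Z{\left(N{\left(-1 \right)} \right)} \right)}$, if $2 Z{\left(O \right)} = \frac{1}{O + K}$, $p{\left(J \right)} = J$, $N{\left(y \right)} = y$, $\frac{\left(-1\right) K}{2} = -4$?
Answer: $-28160$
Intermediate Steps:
$K = 8$ ($K = \left(-2\right) \left(-4\right) = 8$)
$b{\left(W \right)} = 2 W$
$Z{\left(O \right)} = \frac{1}{2 \left(8 + O\right)}$ ($Z{\left(O \right)} = \frac{1}{2 \left(O + 8\right)} = \frac{1}{2 \left(8 + O\right)}$)
$f{\left(r,F \right)} = \left(3 + r\right)^{2}$ ($f{\left(r,F \right)} = \left(\left(r + 1\right) + 2 \cdot 1\right)^{2} = \left(\left(1 + r\right) + 2\right)^{2} = \left(3 + r\right)^{2}$)
$- 110 f{\left(13,Z{\left(N{\left(-1 \right)} \right)} \right)} = - 110 \left(3 + 13\right)^{2} = - 110 \cdot 16^{2} = \left(-110\right) 256 = -28160$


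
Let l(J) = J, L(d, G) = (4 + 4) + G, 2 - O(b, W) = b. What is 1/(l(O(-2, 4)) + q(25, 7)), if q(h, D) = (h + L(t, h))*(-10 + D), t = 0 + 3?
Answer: -1/170 ≈ -0.0058824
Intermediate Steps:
t = 3
O(b, W) = 2 - b
L(d, G) = 8 + G
q(h, D) = (-10 + D)*(8 + 2*h) (q(h, D) = (h + (8 + h))*(-10 + D) = (8 + 2*h)*(-10 + D) = (-10 + D)*(8 + 2*h))
1/(l(O(-2, 4)) + q(25, 7)) = 1/((2 - 1*(-2)) + (-80 - 20*25 + 7*25 + 7*(8 + 25))) = 1/((2 + 2) + (-80 - 500 + 175 + 7*33)) = 1/(4 + (-80 - 500 + 175 + 231)) = 1/(4 - 174) = 1/(-170) = -1/170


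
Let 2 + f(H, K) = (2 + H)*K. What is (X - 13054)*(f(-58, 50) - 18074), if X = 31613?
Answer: -387437684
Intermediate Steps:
f(H, K) = -2 + K*(2 + H) (f(H, K) = -2 + (2 + H)*K = -2 + K*(2 + H))
(X - 13054)*(f(-58, 50) - 18074) = (31613 - 13054)*((-2 + 2*50 - 58*50) - 18074) = 18559*((-2 + 100 - 2900) - 18074) = 18559*(-2802 - 18074) = 18559*(-20876) = -387437684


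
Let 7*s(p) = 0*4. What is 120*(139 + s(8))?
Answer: 16680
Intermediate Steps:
s(p) = 0 (s(p) = (0*4)/7 = (⅐)*0 = 0)
120*(139 + s(8)) = 120*(139 + 0) = 120*139 = 16680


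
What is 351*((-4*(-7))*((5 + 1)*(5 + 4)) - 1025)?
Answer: 170937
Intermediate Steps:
351*((-4*(-7))*((5 + 1)*(5 + 4)) - 1025) = 351*(28*(6*9) - 1025) = 351*(28*54 - 1025) = 351*(1512 - 1025) = 351*487 = 170937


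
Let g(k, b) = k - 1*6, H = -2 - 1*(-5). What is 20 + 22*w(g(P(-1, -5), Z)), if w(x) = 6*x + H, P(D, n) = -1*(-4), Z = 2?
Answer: -178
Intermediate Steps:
P(D, n) = 4
H = 3 (H = -2 + 5 = 3)
g(k, b) = -6 + k (g(k, b) = k - 6 = -6 + k)
w(x) = 3 + 6*x (w(x) = 6*x + 3 = 3 + 6*x)
20 + 22*w(g(P(-1, -5), Z)) = 20 + 22*(3 + 6*(-6 + 4)) = 20 + 22*(3 + 6*(-2)) = 20 + 22*(3 - 12) = 20 + 22*(-9) = 20 - 198 = -178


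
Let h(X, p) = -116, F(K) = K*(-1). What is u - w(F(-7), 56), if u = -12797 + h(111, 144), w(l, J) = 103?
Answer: -13016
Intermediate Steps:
F(K) = -K
u = -12913 (u = -12797 - 116 = -12913)
u - w(F(-7), 56) = -12913 - 1*103 = -12913 - 103 = -13016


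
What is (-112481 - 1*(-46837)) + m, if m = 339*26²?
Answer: 163520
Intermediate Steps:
m = 229164 (m = 339*676 = 229164)
(-112481 - 1*(-46837)) + m = (-112481 - 1*(-46837)) + 229164 = (-112481 + 46837) + 229164 = -65644 + 229164 = 163520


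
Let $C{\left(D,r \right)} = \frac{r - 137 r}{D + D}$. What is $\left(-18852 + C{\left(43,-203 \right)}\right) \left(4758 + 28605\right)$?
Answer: $- \frac{26584706016}{43} \approx -6.1825 \cdot 10^{8}$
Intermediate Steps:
$C{\left(D,r \right)} = - \frac{68 r}{D}$ ($C{\left(D,r \right)} = \frac{\left(-136\right) r}{2 D} = - 136 r \frac{1}{2 D} = - \frac{68 r}{D}$)
$\left(-18852 + C{\left(43,-203 \right)}\right) \left(4758 + 28605\right) = \left(-18852 - - \frac{13804}{43}\right) \left(4758 + 28605\right) = \left(-18852 - \left(-13804\right) \frac{1}{43}\right) 33363 = \left(-18852 + \frac{13804}{43}\right) 33363 = \left(- \frac{796832}{43}\right) 33363 = - \frac{26584706016}{43}$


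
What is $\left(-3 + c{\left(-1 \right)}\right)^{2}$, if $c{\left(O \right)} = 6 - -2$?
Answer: $25$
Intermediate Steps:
$c{\left(O \right)} = 8$ ($c{\left(O \right)} = 6 + 2 = 8$)
$\left(-3 + c{\left(-1 \right)}\right)^{2} = \left(-3 + 8\right)^{2} = 5^{2} = 25$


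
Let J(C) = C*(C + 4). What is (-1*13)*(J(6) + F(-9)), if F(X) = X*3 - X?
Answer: -546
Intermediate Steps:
F(X) = 2*X (F(X) = 3*X - X = 2*X)
J(C) = C*(4 + C)
(-1*13)*(J(6) + F(-9)) = (-1*13)*(6*(4 + 6) + 2*(-9)) = -13*(6*10 - 18) = -13*(60 - 18) = -13*42 = -546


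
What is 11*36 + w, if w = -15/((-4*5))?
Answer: 1587/4 ≈ 396.75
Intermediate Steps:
w = ¾ (w = -15/(-20) = -15*(-1/20) = ¾ ≈ 0.75000)
11*36 + w = 11*36 + ¾ = 396 + ¾ = 1587/4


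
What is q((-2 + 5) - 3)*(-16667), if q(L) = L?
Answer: 0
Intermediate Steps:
q((-2 + 5) - 3)*(-16667) = ((-2 + 5) - 3)*(-16667) = (3 - 3)*(-16667) = 0*(-16667) = 0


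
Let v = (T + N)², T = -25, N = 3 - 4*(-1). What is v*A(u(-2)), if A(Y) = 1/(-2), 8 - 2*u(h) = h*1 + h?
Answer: -162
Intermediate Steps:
N = 7 (N = 3 + 4 = 7)
u(h) = 4 - h (u(h) = 4 - (h*1 + h)/2 = 4 - (h + h)/2 = 4 - h)
v = 324 (v = (-25 + 7)² = (-18)² = 324)
A(Y) = -½
v*A(u(-2)) = 324*(-½) = -162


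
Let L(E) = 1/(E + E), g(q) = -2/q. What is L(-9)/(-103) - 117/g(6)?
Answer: 650755/1854 ≈ 351.00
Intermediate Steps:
L(E) = 1/(2*E)
L(-9)/(-103) - 117/g(6) = ((½)/(-9))/(-103) - 117/((-2/6)) = ((½)*(-⅑))*(-1/103) - 117/((-2*⅙)) = -1/18*(-1/103) - 117/(-⅓) = 1/1854 - 117*(-3) = 1/1854 + 351 = 650755/1854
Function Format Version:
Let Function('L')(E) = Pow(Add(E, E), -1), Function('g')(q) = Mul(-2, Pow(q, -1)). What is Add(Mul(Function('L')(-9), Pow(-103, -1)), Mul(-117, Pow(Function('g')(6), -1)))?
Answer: Rational(650755, 1854) ≈ 351.00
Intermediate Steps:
Function('L')(E) = Mul(Rational(1, 2), Pow(E, -1)) (Function('L')(E) = Pow(Mul(2, E), -1) = Mul(Rational(1, 2), Pow(E, -1)))
Add(Mul(Function('L')(-9), Pow(-103, -1)), Mul(-117, Pow(Function('g')(6), -1))) = Add(Mul(Mul(Rational(1, 2), Pow(-9, -1)), Pow(-103, -1)), Mul(-117, Pow(Mul(-2, Pow(6, -1)), -1))) = Add(Mul(Mul(Rational(1, 2), Rational(-1, 9)), Rational(-1, 103)), Mul(-117, Pow(Mul(-2, Rational(1, 6)), -1))) = Add(Mul(Rational(-1, 18), Rational(-1, 103)), Mul(-117, Pow(Rational(-1, 3), -1))) = Add(Rational(1, 1854), Mul(-117, -3)) = Add(Rational(1, 1854), 351) = Rational(650755, 1854)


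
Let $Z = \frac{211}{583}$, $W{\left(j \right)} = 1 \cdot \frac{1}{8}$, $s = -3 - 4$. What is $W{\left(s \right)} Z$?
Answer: $\frac{211}{4664} \approx 0.04524$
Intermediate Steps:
$s = -7$
$W{\left(j \right)} = \frac{1}{8}$ ($W{\left(j \right)} = 1 \cdot \frac{1}{8} = \frac{1}{8}$)
$Z = \frac{211}{583}$ ($Z = 211 \cdot \frac{1}{583} = \frac{211}{583} \approx 0.36192$)
$W{\left(s \right)} Z = \frac{1}{8} \cdot \frac{211}{583} = \frac{211}{4664}$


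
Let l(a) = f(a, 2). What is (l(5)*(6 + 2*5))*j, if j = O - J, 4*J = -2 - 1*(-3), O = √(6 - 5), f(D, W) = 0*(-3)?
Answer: 0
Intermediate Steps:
f(D, W) = 0
O = 1 (O = √1 = 1)
l(a) = 0
J = ¼ (J = (-2 - 1*(-3))/4 = (-2 + 3)/4 = (¼)*1 = ¼ ≈ 0.25000)
j = ¾ (j = 1 - 1*¼ = 1 - ¼ = ¾ ≈ 0.75000)
(l(5)*(6 + 2*5))*j = (0*(6 + 2*5))*(¾) = (0*(6 + 10))*(¾) = (0*16)*(¾) = 0*(¾) = 0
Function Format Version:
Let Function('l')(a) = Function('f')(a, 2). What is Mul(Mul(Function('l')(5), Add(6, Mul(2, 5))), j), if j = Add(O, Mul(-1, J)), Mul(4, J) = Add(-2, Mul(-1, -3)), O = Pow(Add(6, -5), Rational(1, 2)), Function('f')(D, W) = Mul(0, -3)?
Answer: 0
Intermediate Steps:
Function('f')(D, W) = 0
O = 1 (O = Pow(1, Rational(1, 2)) = 1)
Function('l')(a) = 0
J = Rational(1, 4) (J = Mul(Rational(1, 4), Add(-2, Mul(-1, -3))) = Mul(Rational(1, 4), Add(-2, 3)) = Mul(Rational(1, 4), 1) = Rational(1, 4) ≈ 0.25000)
j = Rational(3, 4) (j = Add(1, Mul(-1, Rational(1, 4))) = Add(1, Rational(-1, 4)) = Rational(3, 4) ≈ 0.75000)
Mul(Mul(Function('l')(5), Add(6, Mul(2, 5))), j) = Mul(Mul(0, Add(6, Mul(2, 5))), Rational(3, 4)) = Mul(Mul(0, Add(6, 10)), Rational(3, 4)) = Mul(Mul(0, 16), Rational(3, 4)) = Mul(0, Rational(3, 4)) = 0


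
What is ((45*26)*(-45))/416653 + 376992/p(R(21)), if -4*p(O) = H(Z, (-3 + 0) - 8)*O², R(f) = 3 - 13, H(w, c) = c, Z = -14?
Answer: 14278215366/10416325 ≈ 1370.8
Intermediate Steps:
R(f) = -10
p(O) = 11*O²/4 (p(O) = -((-3 + 0) - 8)*O²/4 = -(-3 - 8)*O²/4 = -(-11)*O²/4 = 11*O²/4)
((45*26)*(-45))/416653 + 376992/p(R(21)) = ((45*26)*(-45))/416653 + 376992/(((11/4)*(-10)²)) = (1170*(-45))*(1/416653) + 376992/(((11/4)*100)) = -52650*1/416653 + 376992/275 = -52650/416653 + 376992*(1/275) = -52650/416653 + 34272/25 = 14278215366/10416325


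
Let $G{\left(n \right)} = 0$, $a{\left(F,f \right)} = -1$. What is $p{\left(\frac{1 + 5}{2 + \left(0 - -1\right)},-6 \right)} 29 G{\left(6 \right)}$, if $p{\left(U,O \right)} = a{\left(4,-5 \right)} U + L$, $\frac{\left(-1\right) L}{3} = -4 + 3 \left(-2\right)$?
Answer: $0$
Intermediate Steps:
$L = 30$ ($L = - 3 \left(-4 + 3 \left(-2\right)\right) = - 3 \left(-4 - 6\right) = \left(-3\right) \left(-10\right) = 30$)
$p{\left(U,O \right)} = 30 - U$ ($p{\left(U,O \right)} = - U + 30 = 30 - U$)
$p{\left(\frac{1 + 5}{2 + \left(0 - -1\right)},-6 \right)} 29 G{\left(6 \right)} = \left(30 - \frac{1 + 5}{2 + \left(0 - -1\right)}\right) 29 \cdot 0 = \left(30 - \frac{6}{2 + \left(0 + 1\right)}\right) 29 \cdot 0 = \left(30 - \frac{6}{2 + 1}\right) 29 \cdot 0 = \left(30 - \frac{6}{3}\right) 29 \cdot 0 = \left(30 - 6 \cdot \frac{1}{3}\right) 29 \cdot 0 = \left(30 - 2\right) 29 \cdot 0 = 28 \cdot 29 \cdot 0 = 812 \cdot 0 = 0$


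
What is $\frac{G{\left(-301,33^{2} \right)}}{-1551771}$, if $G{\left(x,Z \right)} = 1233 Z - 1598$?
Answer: $- \frac{1341139}{1551771} \approx -0.86426$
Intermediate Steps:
$G{\left(x,Z \right)} = -1598 + 1233 Z$
$\frac{G{\left(-301,33^{2} \right)}}{-1551771} = \frac{-1598 + 1233 \cdot 33^{2}}{-1551771} = \left(-1598 + 1233 \cdot 1089\right) \left(- \frac{1}{1551771}\right) = \left(-1598 + 1342737\right) \left(- \frac{1}{1551771}\right) = 1341139 \left(- \frac{1}{1551771}\right) = - \frac{1341139}{1551771}$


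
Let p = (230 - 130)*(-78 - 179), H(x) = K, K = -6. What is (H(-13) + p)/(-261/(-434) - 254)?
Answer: 11156404/109975 ≈ 101.44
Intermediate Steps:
H(x) = -6
p = -25700 (p = 100*(-257) = -25700)
(H(-13) + p)/(-261/(-434) - 254) = (-6 - 25700)/(-261/(-434) - 254) = -25706/(-261*(-1/434) - 254) = -25706/(261/434 - 254) = -25706/(-109975/434) = -25706*(-434/109975) = 11156404/109975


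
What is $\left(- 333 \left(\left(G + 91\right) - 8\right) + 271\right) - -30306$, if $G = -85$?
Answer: $31243$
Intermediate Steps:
$\left(- 333 \left(\left(G + 91\right) - 8\right) + 271\right) - -30306 = \left(- 333 \left(\left(-85 + 91\right) - 8\right) + 271\right) - -30306 = \left(- 333 \left(6 - 8\right) + 271\right) + 30306 = \left(\left(-333\right) \left(-2\right) + 271\right) + 30306 = \left(666 + 271\right) + 30306 = 937 + 30306 = 31243$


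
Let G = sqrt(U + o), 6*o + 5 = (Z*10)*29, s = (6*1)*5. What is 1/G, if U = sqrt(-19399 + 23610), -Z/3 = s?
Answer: -I*sqrt(6)/sqrt(26105 - 6*sqrt(4211)) ≈ -0.015275*I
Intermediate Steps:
s = 30 (s = 6*5 = 30)
Z = -90 (Z = -3*30 = -90)
o = -26105/6 (o = -5/6 + (-90*10*29)/6 = -5/6 + (-900*29)/6 = -5/6 + (1/6)*(-26100) = -5/6 - 4350 = -26105/6 ≈ -4350.8)
U = sqrt(4211) ≈ 64.892
G = sqrt(-26105/6 + sqrt(4211)) (G = sqrt(sqrt(4211) - 26105/6) = sqrt(-26105/6 + sqrt(4211)) ≈ 65.467*I)
1/G = 1/(sqrt(-156630 + 36*sqrt(4211))/6) = 6/sqrt(-156630 + 36*sqrt(4211))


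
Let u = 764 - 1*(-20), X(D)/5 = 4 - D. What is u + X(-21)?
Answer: 909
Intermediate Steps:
X(D) = 20 - 5*D (X(D) = 5*(4 - D) = 20 - 5*D)
u = 784 (u = 764 + 20 = 784)
u + X(-21) = 784 + (20 - 5*(-21)) = 784 + (20 + 105) = 784 + 125 = 909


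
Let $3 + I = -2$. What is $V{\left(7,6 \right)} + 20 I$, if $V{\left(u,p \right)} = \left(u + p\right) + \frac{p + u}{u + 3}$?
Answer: $- \frac{857}{10} \approx -85.7$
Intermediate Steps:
$I = -5$ ($I = -3 - 2 = -5$)
$V{\left(u,p \right)} = p + u + \frac{p + u}{3 + u}$ ($V{\left(u,p \right)} = \left(p + u\right) + \frac{p + u}{3 + u} = p + u + \frac{p + u}{3 + u}$)
$V{\left(7,6 \right)} + 20 I = \frac{7^{2} + 4 \cdot 6 + 4 \cdot 7 + 6 \cdot 7}{3 + 7} + 20 \left(-5\right) = \frac{49 + 24 + 28 + 42}{10} - 100 = \frac{1}{10} \cdot 143 - 100 = \frac{143}{10} - 100 = - \frac{857}{10}$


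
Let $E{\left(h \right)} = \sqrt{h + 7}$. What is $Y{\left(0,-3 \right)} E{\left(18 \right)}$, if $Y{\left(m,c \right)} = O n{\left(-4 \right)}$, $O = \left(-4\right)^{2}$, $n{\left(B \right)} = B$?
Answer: $-320$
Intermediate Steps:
$E{\left(h \right)} = \sqrt{7 + h}$
$O = 16$
$Y{\left(m,c \right)} = -64$ ($Y{\left(m,c \right)} = 16 \left(-4\right) = -64$)
$Y{\left(0,-3 \right)} E{\left(18 \right)} = - 64 \sqrt{7 + 18} = - 64 \sqrt{25} = \left(-64\right) 5 = -320$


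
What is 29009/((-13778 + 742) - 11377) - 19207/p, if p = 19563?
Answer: -1036403558/477591519 ≈ -2.1701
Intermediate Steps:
29009/((-13778 + 742) - 11377) - 19207/p = 29009/((-13778 + 742) - 11377) - 19207/19563 = 29009/(-13036 - 11377) - 19207*1/19563 = 29009/(-24413) - 19207/19563 = 29009*(-1/24413) - 19207/19563 = -29009/24413 - 19207/19563 = -1036403558/477591519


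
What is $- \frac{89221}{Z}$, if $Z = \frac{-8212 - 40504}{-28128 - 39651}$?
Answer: $- \frac{6047310159}{48716} \approx -1.2413 \cdot 10^{5}$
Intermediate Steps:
$Z = \frac{48716}{67779}$ ($Z = - \frac{48716}{-67779} = \left(-48716\right) \left(- \frac{1}{67779}\right) = \frac{48716}{67779} \approx 0.71875$)
$- \frac{89221}{Z} = - \frac{89221}{\frac{48716}{67779}} = \left(-89221\right) \frac{67779}{48716} = - \frac{6047310159}{48716}$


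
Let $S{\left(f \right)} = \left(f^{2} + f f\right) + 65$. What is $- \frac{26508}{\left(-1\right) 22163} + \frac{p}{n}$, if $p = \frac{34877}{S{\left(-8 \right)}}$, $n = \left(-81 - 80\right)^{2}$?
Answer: $\frac{133385955475}{110876014739} \approx 1.203$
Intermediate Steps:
$S{\left(f \right)} = 65 + 2 f^{2}$ ($S{\left(f \right)} = \left(f^{2} + f^{2}\right) + 65 = 2 f^{2} + 65 = 65 + 2 f^{2}$)
$n = 25921$ ($n = \left(-161\right)^{2} = 25921$)
$p = \frac{34877}{193}$ ($p = \frac{34877}{65 + 2 \left(-8\right)^{2}} = \frac{34877}{65 + 2 \cdot 64} = \frac{34877}{65 + 128} = \frac{34877}{193} \approx 180.71$)
$- \frac{26508}{\left(-1\right) 22163} + \frac{p}{n} = - \frac{26508}{\left(-1\right) 22163} + \frac{34877}{193 \cdot 25921} = - \frac{26508}{-22163} + \frac{34877}{193} \cdot \frac{1}{25921} = \left(-26508\right) \left(- \frac{1}{22163}\right) + \frac{34877}{5002753} = \frac{26508}{22163} + \frac{34877}{5002753} = \frac{133385955475}{110876014739}$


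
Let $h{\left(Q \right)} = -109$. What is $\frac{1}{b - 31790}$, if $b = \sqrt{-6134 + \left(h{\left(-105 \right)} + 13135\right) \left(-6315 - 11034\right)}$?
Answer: $- \frac{1445}{56209014} - \frac{i \sqrt{14124638}}{309149577} \approx -2.5708 \cdot 10^{-5} - 1.2157 \cdot 10^{-5} i$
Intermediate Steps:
$b = 4 i \sqrt{14124638}$ ($b = \sqrt{-6134 + \left(-109 + 13135\right) \left(-6315 - 11034\right)} = \sqrt{-6134 + 13026 \left(-17349\right)} = \sqrt{-6134 - 225988074} = \sqrt{-225994208} = 4 i \sqrt{14124638} \approx 15033.0 i$)
$\frac{1}{b - 31790} = \frac{1}{4 i \sqrt{14124638} - 31790} = \frac{1}{-31790 + 4 i \sqrt{14124638}}$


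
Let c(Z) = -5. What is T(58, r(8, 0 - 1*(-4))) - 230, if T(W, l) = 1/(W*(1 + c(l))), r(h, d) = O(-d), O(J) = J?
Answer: -53361/232 ≈ -230.00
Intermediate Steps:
r(h, d) = -d
T(W, l) = -1/(4*W) (T(W, l) = 1/(W*(1 - 5)) = 1/(W*(-4)) = 1/(-4*W) = -1/(4*W))
T(58, r(8, 0 - 1*(-4))) - 230 = -¼/58 - 230 = -¼*1/58 - 230 = -1/232 - 230 = -53361/232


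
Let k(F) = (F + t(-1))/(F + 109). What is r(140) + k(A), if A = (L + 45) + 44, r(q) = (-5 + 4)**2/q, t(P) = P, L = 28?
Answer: 8233/15820 ≈ 0.52042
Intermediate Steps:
r(q) = 1/q (r(q) = (-1)**2/q = 1/q)
A = 117 (A = (28 + 45) + 44 = 73 + 44 = 117)
k(F) = (-1 + F)/(109 + F) (k(F) = (F - 1)/(F + 109) = (-1 + F)/(109 + F))
r(140) + k(A) = 1/140 + (-1 + 117)/(109 + 117) = 1/140 + 116/226 = 1/140 + (1/226)*116 = 1/140 + 58/113 = 8233/15820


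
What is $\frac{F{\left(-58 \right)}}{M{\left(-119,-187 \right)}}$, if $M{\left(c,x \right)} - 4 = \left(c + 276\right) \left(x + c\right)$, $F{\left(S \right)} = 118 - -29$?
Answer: $- \frac{147}{48038} \approx -0.0030601$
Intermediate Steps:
$F{\left(S \right)} = 147$ ($F{\left(S \right)} = 118 + 29 = 147$)
$M{\left(c,x \right)} = 4 + \left(276 + c\right) \left(c + x\right)$ ($M{\left(c,x \right)} = 4 + \left(c + 276\right) \left(x + c\right) = 4 + \left(276 + c\right) \left(c + x\right)$)
$\frac{F{\left(-58 \right)}}{M{\left(-119,-187 \right)}} = \frac{147}{4 + \left(-119\right)^{2} + 276 \left(-119\right) + 276 \left(-187\right) - -22253} = \frac{147}{4 + 14161 - 32844 - 51612 + 22253} = \frac{147}{-48038} = 147 \left(- \frac{1}{48038}\right) = - \frac{147}{48038}$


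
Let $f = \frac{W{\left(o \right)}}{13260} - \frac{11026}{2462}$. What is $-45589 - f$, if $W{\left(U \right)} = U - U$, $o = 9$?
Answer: $- \frac{56114546}{1231} \approx -45585.0$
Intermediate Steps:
$W{\left(U \right)} = 0$
$f = - \frac{5513}{1231}$ ($f = \frac{0}{13260} - \frac{11026}{2462} = 0 \cdot \frac{1}{13260} - \frac{5513}{1231} = 0 - \frac{5513}{1231} = - \frac{5513}{1231} \approx -4.4785$)
$-45589 - f = -45589 - - \frac{5513}{1231} = -45589 + \frac{5513}{1231} = - \frac{56114546}{1231}$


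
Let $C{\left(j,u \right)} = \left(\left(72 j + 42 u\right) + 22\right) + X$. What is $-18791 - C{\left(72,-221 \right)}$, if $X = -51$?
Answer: $-14664$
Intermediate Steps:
$C{\left(j,u \right)} = -29 + 42 u + 72 j$ ($C{\left(j,u \right)} = \left(\left(72 j + 42 u\right) + 22\right) - 51 = \left(\left(42 u + 72 j\right) + 22\right) - 51 = \left(22 + 42 u + 72 j\right) - 51 = -29 + 42 u + 72 j$)
$-18791 - C{\left(72,-221 \right)} = -18791 - \left(-29 + 42 \left(-221\right) + 72 \cdot 72\right) = -18791 - \left(-29 - 9282 + 5184\right) = -18791 - -4127 = -18791 + 4127 = -14664$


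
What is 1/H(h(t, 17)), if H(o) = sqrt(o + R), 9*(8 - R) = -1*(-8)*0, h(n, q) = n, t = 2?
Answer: sqrt(10)/10 ≈ 0.31623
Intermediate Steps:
R = 8 (R = 8 - (-1*(-8))*0/9 = 8 - 8*0/9 = 8 - 1/9*0 = 8 + 0 = 8)
H(o) = sqrt(8 + o) (H(o) = sqrt(o + 8) = sqrt(8 + o))
1/H(h(t, 17)) = 1/(sqrt(8 + 2)) = 1/(sqrt(10)) = sqrt(10)/10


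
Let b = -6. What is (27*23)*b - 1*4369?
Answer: -8095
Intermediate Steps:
(27*23)*b - 1*4369 = (27*23)*(-6) - 1*4369 = 621*(-6) - 4369 = -3726 - 4369 = -8095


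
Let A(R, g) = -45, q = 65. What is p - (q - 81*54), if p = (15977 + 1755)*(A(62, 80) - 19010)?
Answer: -337878951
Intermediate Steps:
p = -337883260 (p = (15977 + 1755)*(-45 - 19010) = 17732*(-19055) = -337883260)
p - (q - 81*54) = -337883260 - (65 - 81*54) = -337883260 - (65 - 4374) = -337883260 - 1*(-4309) = -337883260 + 4309 = -337878951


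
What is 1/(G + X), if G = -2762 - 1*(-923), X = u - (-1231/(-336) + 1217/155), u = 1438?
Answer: -52080/21483797 ≈ -0.0024242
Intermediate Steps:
X = 74291323/52080 (X = 1438 - (-1231/(-336) + 1217/155) = 1438 - (-1231*(-1/336) + 1217*(1/155)) = 1438 - (1231/336 + 1217/155) = 1438 - 1*599717/52080 = 1438 - 599717/52080 = 74291323/52080 ≈ 1426.5)
G = -1839 (G = -2762 + 923 = -1839)
1/(G + X) = 1/(-1839 + 74291323/52080) = 1/(-21483797/52080) = -52080/21483797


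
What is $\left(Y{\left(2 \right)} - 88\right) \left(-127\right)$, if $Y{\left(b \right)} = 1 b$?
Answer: $10922$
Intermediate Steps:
$Y{\left(b \right)} = b$
$\left(Y{\left(2 \right)} - 88\right) \left(-127\right) = \left(2 - 88\right) \left(-127\right) = \left(-86\right) \left(-127\right) = 10922$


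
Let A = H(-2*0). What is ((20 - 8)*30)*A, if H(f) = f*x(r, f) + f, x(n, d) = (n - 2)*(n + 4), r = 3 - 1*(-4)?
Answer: 0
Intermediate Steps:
r = 7 (r = 3 + 4 = 7)
x(n, d) = (-2 + n)*(4 + n)
H(f) = 56*f (H(f) = f*(-8 + 7**2 + 2*7) + f = f*(-8 + 49 + 14) + f = f*55 + f = 55*f + f = 56*f)
A = 0 (A = 56*(-2*0) = 56*0 = 0)
((20 - 8)*30)*A = ((20 - 8)*30)*0 = (12*30)*0 = 360*0 = 0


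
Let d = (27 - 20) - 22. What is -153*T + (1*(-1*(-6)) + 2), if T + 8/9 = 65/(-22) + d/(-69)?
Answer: 284769/506 ≈ 562.78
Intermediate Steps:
d = -15 (d = 7 - 22 = -15)
T = -16513/4554 (T = -8/9 + (65/(-22) - 15/(-69)) = -8/9 + (65*(-1/22) - 15*(-1/69)) = -8/9 + (-65/22 + 5/23) = -8/9 - 1385/506 = -16513/4554 ≈ -3.6260)
-153*T + (1*(-1*(-6)) + 2) = -153*(-16513/4554) + (1*(-1*(-6)) + 2) = 280721/506 + (1*6 + 2) = 280721/506 + (6 + 2) = 280721/506 + 8 = 284769/506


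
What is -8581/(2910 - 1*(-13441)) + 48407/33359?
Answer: 505249278/545453009 ≈ 0.92629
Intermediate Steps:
-8581/(2910 - 1*(-13441)) + 48407/33359 = -8581/(2910 + 13441) + 48407*(1/33359) = -8581/16351 + 48407/33359 = 505249278/545453009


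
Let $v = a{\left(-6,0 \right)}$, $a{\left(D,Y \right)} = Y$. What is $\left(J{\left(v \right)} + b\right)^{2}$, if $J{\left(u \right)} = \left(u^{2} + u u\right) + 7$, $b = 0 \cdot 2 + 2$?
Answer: $81$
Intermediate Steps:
$v = 0$
$b = 2$ ($b = 0 + 2 = 2$)
$J{\left(u \right)} = 7 + 2 u^{2}$ ($J{\left(u \right)} = \left(u^{2} + u^{2}\right) + 7 = 2 u^{2} + 7 = 7 + 2 u^{2}$)
$\left(J{\left(v \right)} + b\right)^{2} = \left(\left(7 + 2 \cdot 0^{2}\right) + 2\right)^{2} = \left(\left(7 + 2 \cdot 0\right) + 2\right)^{2} = \left(\left(7 + 0\right) + 2\right)^{2} = \left(7 + 2\right)^{2} = 9^{2} = 81$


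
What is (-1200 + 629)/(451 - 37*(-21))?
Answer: -571/1228 ≈ -0.46498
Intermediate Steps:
(-1200 + 629)/(451 - 37*(-21)) = -571/(451 + 777) = -571/1228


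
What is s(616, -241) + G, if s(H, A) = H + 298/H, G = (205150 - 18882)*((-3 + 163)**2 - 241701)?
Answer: -12397831739067/308 ≈ -4.0253e+10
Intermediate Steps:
G = -40252701068 (G = 186268*(160**2 - 241701) = 186268*(25600 - 241701) = 186268*(-216101) = -40252701068)
s(616, -241) + G = (616 + 298/616) - 40252701068 = (616 + 298*(1/616)) - 40252701068 = (616 + 149/308) - 40252701068 = 189877/308 - 40252701068 = -12397831739067/308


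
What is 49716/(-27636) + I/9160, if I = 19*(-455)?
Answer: -11571863/4219096 ≈ -2.7427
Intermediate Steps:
I = -8645
49716/(-27636) + I/9160 = 49716/(-27636) - 8645/9160 = 49716*(-1/27636) - 8645*1/9160 = -4143/2303 - 1729/1832 = -11571863/4219096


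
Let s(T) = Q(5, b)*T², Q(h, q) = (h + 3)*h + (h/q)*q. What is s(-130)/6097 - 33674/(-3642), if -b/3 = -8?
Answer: 114425053/854049 ≈ 133.98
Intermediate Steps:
b = 24 (b = -3*(-8) = 24)
Q(h, q) = h + h*(3 + h) (Q(h, q) = (3 + h)*h + h = h*(3 + h) + h = h + h*(3 + h))
s(T) = 45*T² (s(T) = (5*(4 + 5))*T² = (5*9)*T² = 45*T²)
s(-130)/6097 - 33674/(-3642) = (45*(-130)²)/6097 - 33674/(-3642) = (45*16900)*(1/6097) - 33674*(-1/3642) = 760500*(1/6097) + 16837/1821 = 58500/469 + 16837/1821 = 114425053/854049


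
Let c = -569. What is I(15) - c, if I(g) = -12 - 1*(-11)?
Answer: 568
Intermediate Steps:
I(g) = -1 (I(g) = -12 + 11 = -1)
I(15) - c = -1 - 1*(-569) = -1 + 569 = 568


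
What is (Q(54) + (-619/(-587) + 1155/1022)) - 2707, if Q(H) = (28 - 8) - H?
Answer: -234721953/85702 ≈ -2738.8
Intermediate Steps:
Q(H) = 20 - H
(Q(54) + (-619/(-587) + 1155/1022)) - 2707 = ((20 - 1*54) + (-619/(-587) + 1155/1022)) - 2707 = ((20 - 54) + (-619*(-1/587) + 1155*(1/1022))) - 2707 = (-34 + (619/587 + 165/146)) - 2707 = (-34 + 187229/85702) - 2707 = -2726639/85702 - 2707 = -234721953/85702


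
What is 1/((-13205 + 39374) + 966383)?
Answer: 1/992552 ≈ 1.0075e-6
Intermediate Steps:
1/((-13205 + 39374) + 966383) = 1/(26169 + 966383) = 1/992552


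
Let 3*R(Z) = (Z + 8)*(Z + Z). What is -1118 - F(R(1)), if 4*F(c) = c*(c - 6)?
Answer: -1118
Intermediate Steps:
R(Z) = 2*Z*(8 + Z)/3 (R(Z) = ((Z + 8)*(Z + Z))/3 = ((8 + Z)*(2*Z))/3 = (2*Z*(8 + Z))/3 = 2*Z*(8 + Z)/3)
F(c) = c*(-6 + c)/4 (F(c) = (c*(c - 6))/4 = (c*(-6 + c))/4 = c*(-6 + c)/4)
-1118 - F(R(1)) = -1118 - (⅔)*1*(8 + 1)*(-6 + (⅔)*1*(8 + 1))/4 = -1118 - (⅔)*1*9*(-6 + (⅔)*1*9)/4 = -1118 - 6*(-6 + 6)/4 = -1118 - 6*0/4 = -1118 - 1*0 = -1118 + 0 = -1118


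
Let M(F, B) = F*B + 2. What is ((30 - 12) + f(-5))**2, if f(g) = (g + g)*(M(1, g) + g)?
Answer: 9604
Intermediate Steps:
M(F, B) = 2 + B*F (M(F, B) = B*F + 2 = 2 + B*F)
f(g) = 2*g*(2 + 2*g) (f(g) = (g + g)*((2 + g*1) + g) = (2*g)*((2 + g) + g) = (2*g)*(2 + 2*g) = 2*g*(2 + 2*g))
((30 - 12) + f(-5))**2 = ((30 - 12) + 4*(-5)*(1 - 5))**2 = (18 + 4*(-5)*(-4))**2 = (18 + 80)**2 = 98**2 = 9604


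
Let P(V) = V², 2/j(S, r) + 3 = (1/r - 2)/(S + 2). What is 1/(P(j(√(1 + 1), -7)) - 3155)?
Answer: -17675379531/55762338621049 - 423360*√2/55762338621049 ≈ -0.00031699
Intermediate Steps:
j(S, r) = 2/(-3 + (-2 + 1/r)/(2 + S)) (j(S, r) = 2/(-3 + (1/r - 2)/(S + 2)) = 2/(-3 + (-2 + 1/r)/(2 + S)))
1/(P(j(√(1 + 1), -7)) - 3155) = 1/((-2*(-7)*(2 + √(1 + 1))/(-1 + 8*(-7) + 3*√(1 + 1)*(-7)))² - 3155) = 1/((-2*(-7)*(2 + √2)/(-1 - 56 + 3*√2*(-7)))² - 3155) = 1/((-2*(-7)*(2 + √2)/(-1 - 56 - 21*√2))² - 3155) = 1/((-2*(-7)*(2 + √2)/(-57 - 21*√2))² - 3155) = 1/((14*(2 + √2)/(-57 - 21*√2))² - 3155) = 1/(196*(2 + √2)²/(-57 - 21*√2)² - 3155) = 1/(-3155 + 196*(2 + √2)²/(-57 - 21*√2)²)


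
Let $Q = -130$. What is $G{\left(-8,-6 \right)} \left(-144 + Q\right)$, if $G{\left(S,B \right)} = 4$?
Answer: $-1096$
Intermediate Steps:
$G{\left(-8,-6 \right)} \left(-144 + Q\right) = 4 \left(-144 - 130\right) = 4 \left(-274\right) = -1096$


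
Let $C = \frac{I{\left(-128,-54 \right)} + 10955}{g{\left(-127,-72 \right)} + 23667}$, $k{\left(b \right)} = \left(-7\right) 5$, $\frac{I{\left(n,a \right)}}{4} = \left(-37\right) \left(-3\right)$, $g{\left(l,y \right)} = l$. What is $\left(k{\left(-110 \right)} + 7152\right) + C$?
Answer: $\frac{167545579}{23540} \approx 7117.5$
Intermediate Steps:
$I{\left(n,a \right)} = 444$ ($I{\left(n,a \right)} = 4 \left(\left(-37\right) \left(-3\right)\right) = 4 \cdot 111 = 444$)
$k{\left(b \right)} = -35$
$C = \frac{11399}{23540}$ ($C = \frac{444 + 10955}{-127 + 23667} = \frac{11399}{23540} \approx 0.48424$)
$\left(k{\left(-110 \right)} + 7152\right) + C = \left(-35 + 7152\right) + \frac{11399}{23540} = 7117 + \frac{11399}{23540} = \frac{167545579}{23540}$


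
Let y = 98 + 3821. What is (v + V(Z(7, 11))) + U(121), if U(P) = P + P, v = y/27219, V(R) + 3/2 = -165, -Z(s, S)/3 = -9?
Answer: 4117907/54438 ≈ 75.644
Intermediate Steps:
Z(s, S) = 27 (Z(s, S) = -3*(-9) = 27)
V(R) = -333/2 (V(R) = -3/2 - 165 = -333/2)
y = 3919
v = 3919/27219 ≈ 0.14398
U(P) = 2*P
(v + V(Z(7, 11))) + U(121) = (3919/27219 - 333/2) + 2*121 = -9056089/54438 + 242 = 4117907/54438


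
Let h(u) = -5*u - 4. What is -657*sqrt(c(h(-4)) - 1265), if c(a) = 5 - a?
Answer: -1314*I*sqrt(319) ≈ -23469.0*I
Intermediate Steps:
h(u) = -4 - 5*u
-657*sqrt(c(h(-4)) - 1265) = -657*sqrt((5 - (-4 - 5*(-4))) - 1265) = -657*sqrt((5 - (-4 + 20)) - 1265) = -657*sqrt((5 - 1*16) - 1265) = -657*sqrt((5 - 16) - 1265) = -657*sqrt(-11 - 1265) = -1314*I*sqrt(319)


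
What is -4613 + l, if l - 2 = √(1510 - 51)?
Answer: -4611 + √1459 ≈ -4572.8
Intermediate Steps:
l = 2 + √1459 (l = 2 + √(1510 - 51) = 2 + √1459 ≈ 40.197)
-4613 + l = -4613 + (2 + √1459) = -4611 + √1459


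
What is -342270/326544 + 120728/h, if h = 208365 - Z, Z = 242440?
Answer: -8514309047/1854497800 ≈ -4.5912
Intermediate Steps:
h = -34075 (h = 208365 - 1*242440 = 208365 - 242440 = -34075)
-342270/326544 + 120728/h = -342270/326544 + 120728/(-34075) = -342270*1/326544 + 120728*(-1/34075) = -57045/54424 - 120728/34075 = -8514309047/1854497800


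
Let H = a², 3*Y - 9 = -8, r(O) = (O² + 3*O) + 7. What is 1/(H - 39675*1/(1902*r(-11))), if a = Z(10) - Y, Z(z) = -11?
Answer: 108414/13901371 ≈ 0.0077988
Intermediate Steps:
r(O) = 7 + O² + 3*O
Y = ⅓ (Y = 3 + (⅓)*(-8) = 3 - 8/3 = ⅓ ≈ 0.33333)
a = -34/3 (a = -11 - 1*⅓ = -11 - ⅓ = -34/3 ≈ -11.333)
H = 1156/9 (H = (-34/3)² = 1156/9 ≈ 128.44)
1/(H - 39675*1/(1902*r(-11))) = 1/(1156/9 - 39675*1/(1902*(7 + (-11)² + 3*(-11)))) = 1/(1156/9 - 39675*1/(1902*(7 + 121 - 33))) = 1/(1156/9 - 39675/(95*1902)) = 1/(1156/9 - 39675/180690) = 1/(1156/9 - 39675*1/180690) = 1/(1156/9 - 2645/12046) = 1/(13901371/108414) = 108414/13901371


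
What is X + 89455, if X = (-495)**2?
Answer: 334480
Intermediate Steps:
X = 245025
X + 89455 = 245025 + 89455 = 334480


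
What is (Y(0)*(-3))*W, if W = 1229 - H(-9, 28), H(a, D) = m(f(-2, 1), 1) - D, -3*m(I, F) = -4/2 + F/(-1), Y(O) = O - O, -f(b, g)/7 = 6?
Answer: 0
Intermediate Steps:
f(b, g) = -42 (f(b, g) = -7*6 = -42)
Y(O) = 0
m(I, F) = 2/3 + F/3 (m(I, F) = -(-4/2 + F/(-1))/3 = -(-4*1/2 + F*(-1))/3 = -(-2 - F)/3 = 2/3 + F/3)
H(a, D) = 1 - D (H(a, D) = (2/3 + (1/3)*1) - D = (2/3 + 1/3) - D = 1 - D)
W = 1256 (W = 1229 - (1 - 1*28) = 1229 - (1 - 28) = 1229 - 1*(-27) = 1229 + 27 = 1256)
(Y(0)*(-3))*W = (0*(-3))*1256 = 0*1256 = 0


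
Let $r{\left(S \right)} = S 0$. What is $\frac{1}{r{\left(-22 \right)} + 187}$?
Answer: $\frac{1}{187} \approx 0.0053476$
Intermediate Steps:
$r{\left(S \right)} = 0$
$\frac{1}{r{\left(-22 \right)} + 187} = \frac{1}{0 + 187} = \frac{1}{187}$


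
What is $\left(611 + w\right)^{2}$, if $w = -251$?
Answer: $129600$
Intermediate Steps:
$\left(611 + w\right)^{2} = \left(611 - 251\right)^{2} = 360^{2} = 129600$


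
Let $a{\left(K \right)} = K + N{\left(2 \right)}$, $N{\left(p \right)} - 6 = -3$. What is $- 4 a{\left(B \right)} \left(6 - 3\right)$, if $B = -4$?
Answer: $12$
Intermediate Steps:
$N{\left(p \right)} = 3$ ($N{\left(p \right)} = 6 - 3 = 3$)
$a{\left(K \right)} = 3 + K$ ($a{\left(K \right)} = K + 3 = 3 + K$)
$- 4 a{\left(B \right)} \left(6 - 3\right) = - 4 \left(3 - 4\right) \left(6 - 3\right) = \left(-4\right) \left(-1\right) \left(6 - 3\right) = 4 \cdot 3 = 12$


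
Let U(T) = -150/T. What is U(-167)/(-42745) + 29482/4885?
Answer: 42090803656/6974231455 ≈ 6.0352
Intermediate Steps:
U(-167)/(-42745) + 29482/4885 = -150/(-167)/(-42745) + 29482/4885 = -150*(-1/167)*(-1/42745) + 29482*(1/4885) = (150/167)*(-1/42745) + 29482/4885 = -30/1427683 + 29482/4885 = 42090803656/6974231455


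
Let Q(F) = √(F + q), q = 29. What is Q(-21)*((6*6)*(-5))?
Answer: -360*√2 ≈ -509.12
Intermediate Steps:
Q(F) = √(29 + F) (Q(F) = √(F + 29) = √(29 + F))
Q(-21)*((6*6)*(-5)) = √(29 - 21)*((6*6)*(-5)) = √8*(36*(-5)) = (2*√2)*(-180) = -360*√2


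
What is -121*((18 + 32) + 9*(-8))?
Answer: 2662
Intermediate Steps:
-121*((18 + 32) + 9*(-8)) = -121*(50 - 72) = -121*(-22) = 2662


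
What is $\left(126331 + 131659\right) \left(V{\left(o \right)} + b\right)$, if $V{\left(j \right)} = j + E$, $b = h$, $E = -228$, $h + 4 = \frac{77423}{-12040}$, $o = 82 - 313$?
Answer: $- \frac{145814477457}{1204} \approx -1.2111 \cdot 10^{8}$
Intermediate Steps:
$o = -231$
$h = - \frac{125583}{12040}$ ($h = -4 + \frac{77423}{-12040} = -4 + 77423 \left(- \frac{1}{12040}\right) = -4 - \frac{77423}{12040} = - \frac{125583}{12040} \approx -10.43$)
$b = - \frac{125583}{12040} \approx -10.43$
$V{\left(j \right)} = -228 + j$ ($V{\left(j \right)} = j - 228 = -228 + j$)
$\left(126331 + 131659\right) \left(V{\left(o \right)} + b\right) = \left(126331 + 131659\right) \left(\left(-228 - 231\right) - \frac{125583}{12040}\right) = 257990 \left(-459 - \frac{125583}{12040}\right) = 257990 \left(- \frac{5651943}{12040}\right) = - \frac{145814477457}{1204}$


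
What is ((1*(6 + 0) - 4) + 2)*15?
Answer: 60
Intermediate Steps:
((1*(6 + 0) - 4) + 2)*15 = ((1*6 - 4) + 2)*15 = ((6 - 4) + 2)*15 = (2 + 2)*15 = 4*15 = 60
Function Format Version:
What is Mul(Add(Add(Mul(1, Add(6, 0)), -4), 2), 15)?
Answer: 60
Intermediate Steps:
Mul(Add(Add(Mul(1, Add(6, 0)), -4), 2), 15) = Mul(Add(Add(Mul(1, 6), -4), 2), 15) = Mul(Add(Add(6, -4), 2), 15) = Mul(Add(2, 2), 15) = Mul(4, 15) = 60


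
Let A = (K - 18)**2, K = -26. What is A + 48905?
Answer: 50841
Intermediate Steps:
A = 1936 (A = (-26 - 18)**2 = (-44)**2 = 1936)
A + 48905 = 1936 + 48905 = 50841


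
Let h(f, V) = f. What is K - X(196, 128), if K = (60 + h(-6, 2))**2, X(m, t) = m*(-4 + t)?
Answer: -21388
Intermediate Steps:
K = 2916 (K = (60 - 6)**2 = 54**2 = 2916)
K - X(196, 128) = 2916 - 196*(-4 + 128) = 2916 - 196*124 = 2916 - 1*24304 = 2916 - 24304 = -21388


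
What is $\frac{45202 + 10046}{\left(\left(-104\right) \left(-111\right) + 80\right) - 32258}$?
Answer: $- \frac{9208}{3439} \approx -2.6775$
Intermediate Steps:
$\frac{45202 + 10046}{\left(\left(-104\right) \left(-111\right) + 80\right) - 32258} = \frac{55248}{\left(11544 + 80\right) - 32258} = \frac{55248}{11624 - 32258} = \frac{55248}{-20634} = 55248 \left(- \frac{1}{20634}\right) = - \frac{9208}{3439}$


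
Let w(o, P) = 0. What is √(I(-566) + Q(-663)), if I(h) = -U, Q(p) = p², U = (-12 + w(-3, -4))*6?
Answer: 3*√48849 ≈ 663.05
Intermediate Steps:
U = -72 (U = (-12 + 0)*6 = -12*6 = -72)
I(h) = 72 (I(h) = -1*(-72) = 72)
√(I(-566) + Q(-663)) = √(72 + (-663)²) = √(72 + 439569) = √439641 = 3*√48849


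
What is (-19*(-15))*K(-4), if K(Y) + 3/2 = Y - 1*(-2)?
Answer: -1995/2 ≈ -997.50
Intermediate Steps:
K(Y) = ½ + Y (K(Y) = -3/2 + (Y - 1*(-2)) = -3/2 + (Y + 2) = -3/2 + (2 + Y) = ½ + Y)
(-19*(-15))*K(-4) = (-19*(-15))*(½ - 4) = 285*(-7/2) = -1995/2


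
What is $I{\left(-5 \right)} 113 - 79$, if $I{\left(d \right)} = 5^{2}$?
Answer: $2746$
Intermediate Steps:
$I{\left(d \right)} = 25$
$I{\left(-5 \right)} 113 - 79 = 25 \cdot 113 - 79 = 2825 - 79 = 2746$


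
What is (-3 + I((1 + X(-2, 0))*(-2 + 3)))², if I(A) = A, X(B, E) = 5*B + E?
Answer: 144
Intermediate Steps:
X(B, E) = E + 5*B
(-3 + I((1 + X(-2, 0))*(-2 + 3)))² = (-3 + (1 + (0 + 5*(-2)))*(-2 + 3))² = (-3 + (1 + (0 - 10))*1)² = (-3 + (1 - 10)*1)² = (-3 - 9*1)² = (-3 - 9)² = (-12)² = 144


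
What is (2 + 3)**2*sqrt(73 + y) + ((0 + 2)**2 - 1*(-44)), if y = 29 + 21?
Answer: 48 + 25*sqrt(123) ≈ 325.26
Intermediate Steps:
y = 50
(2 + 3)**2*sqrt(73 + y) + ((0 + 2)**2 - 1*(-44)) = (2 + 3)**2*sqrt(73 + 50) + ((0 + 2)**2 - 1*(-44)) = 5**2*sqrt(123) + (2**2 + 44) = 25*sqrt(123) + (4 + 44) = 25*sqrt(123) + 48 = 48 + 25*sqrt(123)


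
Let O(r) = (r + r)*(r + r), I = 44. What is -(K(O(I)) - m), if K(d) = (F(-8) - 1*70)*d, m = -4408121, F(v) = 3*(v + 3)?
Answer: -3749881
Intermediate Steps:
F(v) = 9 + 3*v (F(v) = 3*(3 + v) = 9 + 3*v)
O(r) = 4*r² (O(r) = (2*r)*(2*r) = 4*r²)
K(d) = -85*d (K(d) = ((9 + 3*(-8)) - 1*70)*d = ((9 - 24) - 70)*d = (-15 - 70)*d = -85*d)
-(K(O(I)) - m) = -(-340*44² - 1*(-4408121)) = -(-340*1936 + 4408121) = -(-85*7744 + 4408121) = -(-658240 + 4408121) = -1*3749881 = -3749881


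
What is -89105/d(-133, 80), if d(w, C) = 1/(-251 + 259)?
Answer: -712840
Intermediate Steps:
d(w, C) = 1/8
-89105/d(-133, 80) = -89105/1/8 = -89105*8 = -712840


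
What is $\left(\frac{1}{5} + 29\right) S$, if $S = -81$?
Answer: $- \frac{11826}{5} \approx -2365.2$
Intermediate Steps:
$\left(\frac{1}{5} + 29\right) S = \left(\frac{1}{5} + 29\right) \left(-81\right) = \frac{146}{5} \left(-81\right) = - \frac{11826}{5}$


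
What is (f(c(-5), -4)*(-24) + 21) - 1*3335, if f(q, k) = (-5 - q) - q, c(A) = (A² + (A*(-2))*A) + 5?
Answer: -4154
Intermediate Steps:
c(A) = 5 - A² (c(A) = (A² + (-2*A)*A) + 5 = (A² - 2*A²) + 5 = -A² + 5 = 5 - A²)
f(q, k) = -5 - 2*q
(f(c(-5), -4)*(-24) + 21) - 1*3335 = ((-5 - 2*(5 - 1*(-5)²))*(-24) + 21) - 1*3335 = ((-5 - 2*(5 - 1*25))*(-24) + 21) - 3335 = ((-5 - 2*(5 - 25))*(-24) + 21) - 3335 = ((-5 - 2*(-20))*(-24) + 21) - 3335 = ((-5 + 40)*(-24) + 21) - 3335 = (35*(-24) + 21) - 3335 = (-840 + 21) - 3335 = -819 - 3335 = -4154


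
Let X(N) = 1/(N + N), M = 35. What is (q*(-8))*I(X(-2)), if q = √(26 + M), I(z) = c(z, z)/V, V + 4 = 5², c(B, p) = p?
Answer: 2*√61/21 ≈ 0.74383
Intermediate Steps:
V = 21 (V = -4 + 5² = -4 + 25 = 21)
X(N) = 1/(2*N)
I(z) = z/21
q = √61 (q = √(26 + 35) = √61 ≈ 7.8102)
(q*(-8))*I(X(-2)) = (√61*(-8))*(((½)/(-2))/21) = (-8*√61)*(((½)*(-½))/21) = (-8*√61)*((1/21)*(-¼)) = -8*√61*(-1/84) = 2*√61/21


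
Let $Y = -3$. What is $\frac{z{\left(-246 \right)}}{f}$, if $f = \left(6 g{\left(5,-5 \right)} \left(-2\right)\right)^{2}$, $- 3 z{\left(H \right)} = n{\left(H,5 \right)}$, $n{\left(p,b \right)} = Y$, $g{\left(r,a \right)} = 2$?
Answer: $\frac{1}{576} \approx 0.0017361$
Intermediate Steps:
$n{\left(p,b \right)} = -3$
$z{\left(H \right)} = 1$ ($z{\left(H \right)} = \left(- \frac{1}{3}\right) \left(-3\right) = 1$)
$f = 576$ ($f = \left(6 \cdot 2 \left(-2\right)\right)^{2} = \left(12 \left(-2\right)\right)^{2} = \left(-24\right)^{2} = 576$)
$\frac{z{\left(-246 \right)}}{f} = 1 \cdot \frac{1}{576} = \frac{1}{576}$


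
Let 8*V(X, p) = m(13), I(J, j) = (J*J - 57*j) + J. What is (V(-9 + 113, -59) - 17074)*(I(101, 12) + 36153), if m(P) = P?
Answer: -6251357409/8 ≈ -7.8142e+8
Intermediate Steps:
I(J, j) = J + J**2 - 57*j (I(J, j) = (J**2 - 57*j) + J = J + J**2 - 57*j)
V(X, p) = 13/8 (V(X, p) = (1/8)*13 = 13/8)
(V(-9 + 113, -59) - 17074)*(I(101, 12) + 36153) = (13/8 - 17074)*((101 + 101**2 - 57*12) + 36153) = -136579*((101 + 10201 - 684) + 36153)/8 = -136579*(9618 + 36153)/8 = -136579/8*45771 = -6251357409/8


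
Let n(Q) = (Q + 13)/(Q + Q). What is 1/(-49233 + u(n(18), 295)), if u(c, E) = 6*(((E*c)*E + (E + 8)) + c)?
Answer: 3/1206658 ≈ 2.4862e-6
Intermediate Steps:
n(Q) = (13 + Q)/(2*Q) (n(Q) = (13 + Q)/((2*Q)) = (13 + Q)*(1/(2*Q)) = (13 + Q)/(2*Q))
u(c, E) = 48 + 6*E + 6*c + 6*c*E**2 (u(c, E) = 6*((c*E**2 + (8 + E)) + c) = 6*((8 + E + c*E**2) + c) = 6*(8 + E + c + c*E**2) = 48 + 6*E + 6*c + 6*c*E**2)
1/(-49233 + u(n(18), 295)) = 1/(-49233 + (48 + 6*295 + 6*((1/2)*(13 + 18)/18) + 6*((1/2)*(13 + 18)/18)*295**2)) = 1/(-49233 + (48 + 1770 + 6*((1/2)*(1/18)*31) + 6*((1/2)*(1/18)*31)*87025)) = 1/(-49233 + (48 + 1770 + 6*(31/36) + 6*(31/36)*87025)) = 1/(-49233 + (48 + 1770 + 31/6 + 2697775/6)) = 1/(-49233 + 1354357/3) = 1/(1206658/3) = 3/1206658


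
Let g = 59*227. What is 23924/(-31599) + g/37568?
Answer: -475571425/1187111232 ≈ -0.40061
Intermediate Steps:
g = 13393
23924/(-31599) + g/37568 = 23924/(-31599) + 13393/37568 = 23924*(-1/31599) + 13393*(1/37568) = -23924/31599 + 13393/37568 = -475571425/1187111232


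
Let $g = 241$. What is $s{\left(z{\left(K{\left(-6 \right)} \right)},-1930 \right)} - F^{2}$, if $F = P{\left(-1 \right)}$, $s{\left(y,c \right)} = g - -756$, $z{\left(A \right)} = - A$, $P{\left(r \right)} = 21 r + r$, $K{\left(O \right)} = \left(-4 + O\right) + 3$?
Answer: $513$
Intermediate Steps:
$K{\left(O \right)} = -1 + O$
$P{\left(r \right)} = 22 r$
$s{\left(y,c \right)} = 997$ ($s{\left(y,c \right)} = 241 - -756 = 241 + 756 = 997$)
$F = -22$ ($F = 22 \left(-1\right) = -22$)
$s{\left(z{\left(K{\left(-6 \right)} \right)},-1930 \right)} - F^{2} = 997 - \left(-22\right)^{2} = 997 - 484 = 513$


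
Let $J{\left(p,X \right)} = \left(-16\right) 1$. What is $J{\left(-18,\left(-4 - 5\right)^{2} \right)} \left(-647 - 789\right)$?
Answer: $22976$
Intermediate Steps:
$J{\left(p,X \right)} = -16$
$J{\left(-18,\left(-4 - 5\right)^{2} \right)} \left(-647 - 789\right) = - 16 \left(-647 - 789\right) = \left(-16\right) \left(-1436\right) = 22976$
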